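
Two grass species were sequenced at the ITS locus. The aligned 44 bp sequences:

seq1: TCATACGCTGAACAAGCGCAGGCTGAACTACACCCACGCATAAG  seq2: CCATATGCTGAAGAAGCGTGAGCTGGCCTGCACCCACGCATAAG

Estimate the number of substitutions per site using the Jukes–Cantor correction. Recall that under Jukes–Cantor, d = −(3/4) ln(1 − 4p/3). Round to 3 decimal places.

The sequences differ at 9 of 44 sites (1, 6, 13, 19, 20, 21, 26, 27, 30), so p = 9/44 ≈ 0.204545.
d = −(3/4) ln(1 − 4p/3) = −0.75 ln(1 − 0.272727) = −0.75 ln(0.727273)
  = −0.75 × (-0.318453) = 0.238840 substitutions/site.

0.239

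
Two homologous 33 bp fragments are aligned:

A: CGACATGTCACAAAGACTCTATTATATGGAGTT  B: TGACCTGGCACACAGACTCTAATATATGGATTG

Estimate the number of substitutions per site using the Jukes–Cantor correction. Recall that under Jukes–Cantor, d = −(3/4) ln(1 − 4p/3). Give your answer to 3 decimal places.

The sequences differ at 7 of 33 sites (1, 5, 8, 13, 22, 31, 33), so p = 7/33 ≈ 0.212121.
d = −(3/4) ln(1 − 4p/3) = −0.75 ln(1 − 0.282828) = −0.75 ln(0.717172)
  = −0.75 × (-0.332440) = 0.249330 substitutions/site.

0.249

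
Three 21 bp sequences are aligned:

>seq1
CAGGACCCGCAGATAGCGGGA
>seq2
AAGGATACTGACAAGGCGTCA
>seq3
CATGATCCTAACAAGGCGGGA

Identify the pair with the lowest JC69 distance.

seq2 and seq3

seq1–seq2: 10/21 differ, p = 0.476, d = 0.756.
seq1–seq3: 7/21 differ, p = 0.333, d = 0.441.
seq2–seq3: 6/21 differ, p = 0.286, d = 0.360.
The smallest distance is between seq2 and seq3.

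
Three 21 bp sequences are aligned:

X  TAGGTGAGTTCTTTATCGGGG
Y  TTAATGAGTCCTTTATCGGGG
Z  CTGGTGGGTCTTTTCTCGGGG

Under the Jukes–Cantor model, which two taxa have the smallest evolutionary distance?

X and Y

X–Y: 4/21 differ, p = 0.190, d = 0.220.
X–Z: 6/21 differ, p = 0.286, d = 0.360.
Y–Z: 6/21 differ, p = 0.286, d = 0.360.
The smallest distance is between X and Y.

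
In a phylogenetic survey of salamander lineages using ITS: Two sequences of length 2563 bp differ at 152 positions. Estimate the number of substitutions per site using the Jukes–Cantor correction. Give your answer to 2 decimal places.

0.06

p = 152/2563 ≈ 0.059306.
d = −(3/4) ln(1 − 4p/3) = −0.75 ln(1 − 0.079075) = −0.75 ln(0.920925)
  = −0.75 × (-0.082377) = 0.061783 substitutions/site.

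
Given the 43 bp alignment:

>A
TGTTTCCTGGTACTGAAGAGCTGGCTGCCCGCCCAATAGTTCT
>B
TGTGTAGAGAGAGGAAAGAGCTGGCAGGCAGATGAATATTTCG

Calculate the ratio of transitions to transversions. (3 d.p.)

0.214

Transitions are A↔G and C↔T; transversions are all other mismatches.
Transitions: 3. Transversions: 14.
R = 3/14 = 0.214285… ≈ 0.214 (to 3 d.p.).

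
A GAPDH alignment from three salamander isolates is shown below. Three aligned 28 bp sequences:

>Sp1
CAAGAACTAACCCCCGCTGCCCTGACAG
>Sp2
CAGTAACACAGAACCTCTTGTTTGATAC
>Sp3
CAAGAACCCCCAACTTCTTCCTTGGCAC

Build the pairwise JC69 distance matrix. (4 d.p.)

d(Sp1,Sp2) = 0.8240, d(Sp1,Sp3) = 0.5565, d(Sp2,Sp3) = 0.4850

Sp1–Sp2: 14/28 sites differ → p = 0.5, d = −0.75 ln(1 − 0.666667) = 0.823960 ≈ 0.8240.
Sp1–Sp3: 11/28 sites differ → p ≈ 0.392857, d = −0.75 ln(1 − 0.523809) = 0.556452 ≈ 0.5565.
Sp2–Sp3: 10/28 sites differ → p ≈ 0.357143, d = −0.75 ln(1 − 0.476191) = 0.484971 ≈ 0.4850.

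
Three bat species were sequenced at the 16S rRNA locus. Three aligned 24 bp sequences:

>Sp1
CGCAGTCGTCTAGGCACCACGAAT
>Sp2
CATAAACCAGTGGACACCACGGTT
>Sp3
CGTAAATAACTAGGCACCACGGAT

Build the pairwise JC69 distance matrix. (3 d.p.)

d(Sp1,Sp2) = 0.708, d(Sp1,Sp3) = 0.369, d(Sp2,Sp3) = 0.369

Sp1–Sp2: 11/24 sites differ → p ≈ 0.458333, d = −0.75 ln(1 − 0.611111) = 0.708346 ≈ 0.708.
Sp1–Sp3: 7/24 sites differ → p ≈ 0.291667, d = −0.75 ln(1 − 0.388889) = 0.369358 ≈ 0.369.
Sp2–Sp3: 7/24 sites differ → p ≈ 0.291667, d = −0.75 ln(1 − 0.388889) = 0.369358 ≈ 0.369.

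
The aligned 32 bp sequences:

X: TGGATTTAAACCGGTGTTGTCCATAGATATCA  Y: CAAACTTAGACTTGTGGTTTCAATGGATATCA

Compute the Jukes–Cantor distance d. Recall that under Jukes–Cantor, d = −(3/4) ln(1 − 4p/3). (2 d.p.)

The sequences differ at 11 of 32 sites, so p = 11/32 = 0.34375.
d = −(3/4) ln(1 − 4p/3) = −0.75 ln(1 − 0.458333) = −0.75 ln(0.541667)
  = −0.75 × (-0.613104) = 0.459828 substitutions/site.

0.46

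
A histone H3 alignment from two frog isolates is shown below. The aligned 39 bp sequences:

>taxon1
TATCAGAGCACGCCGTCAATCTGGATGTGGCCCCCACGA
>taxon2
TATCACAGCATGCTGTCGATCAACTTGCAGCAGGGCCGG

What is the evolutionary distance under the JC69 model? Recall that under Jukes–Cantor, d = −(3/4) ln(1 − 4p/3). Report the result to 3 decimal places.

0.594

The sequences differ at 16 of 39 sites, so p = 16/39 ≈ 0.410256.
d = −(3/4) ln(1 − 4p/3) = −0.75 ln(1 − 0.547008) = −0.75 ln(0.452992)
  = −0.75 × (-0.791881) = 0.593911 substitutions/site.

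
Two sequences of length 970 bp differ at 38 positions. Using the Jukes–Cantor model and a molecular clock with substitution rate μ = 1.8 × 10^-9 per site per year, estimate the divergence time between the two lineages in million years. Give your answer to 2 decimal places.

11.18

p = 38/970 ≈ 0.039175.
d = −(3/4) ln(1 − 4p/3) = −0.75 ln(1 − 0.052233) = −0.75 ln(0.947767)
  = −0.75 × (-0.053647) = 0.040235 substitutions/site.
Under a molecular clock d = 2μt, so t = d/(2μ) = 0.040235 / (2 × 1.8 × 10^-9) = 11.18 million years.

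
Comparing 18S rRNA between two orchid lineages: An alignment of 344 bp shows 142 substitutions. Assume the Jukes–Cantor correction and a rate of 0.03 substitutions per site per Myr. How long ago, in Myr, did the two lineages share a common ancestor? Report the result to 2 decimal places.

9.99

p = 142/344 ≈ 0.412791.
d = −(3/4) ln(1 − 4p/3) = −0.75 ln(1 − 0.550388) = −0.75 ln(0.449612)
  = −0.75 × (-0.799370) = 0.599528 substitutions/site.
Under a molecular clock d = 2μt, so t = d/(2μ) = 0.599528 / (2 × 0.03) = 9.99 Myr.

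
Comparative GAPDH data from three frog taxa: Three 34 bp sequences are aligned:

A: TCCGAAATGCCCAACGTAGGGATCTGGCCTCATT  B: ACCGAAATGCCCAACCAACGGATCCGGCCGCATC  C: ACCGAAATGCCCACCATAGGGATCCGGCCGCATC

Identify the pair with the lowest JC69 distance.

A–B: 7/34 differ, p = 0.206, d = 0.241.
A–C: 6/34 differ, p = 0.176, d = 0.201.
B–C: 4/34 differ, p = 0.118, d = 0.128.
The smallest distance is between B and C.

B and C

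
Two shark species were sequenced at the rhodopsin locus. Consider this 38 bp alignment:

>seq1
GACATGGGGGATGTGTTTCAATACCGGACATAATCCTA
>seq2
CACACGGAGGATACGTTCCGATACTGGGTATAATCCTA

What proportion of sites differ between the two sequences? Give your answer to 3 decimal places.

The sequences differ at 10 of 38 positions (sites 1, 5, 8, 13, 14, 18, 20, 25, 28, 29).
p = 10/38 = 0.263157… ≈ 0.263 (to 3 d.p.).

0.263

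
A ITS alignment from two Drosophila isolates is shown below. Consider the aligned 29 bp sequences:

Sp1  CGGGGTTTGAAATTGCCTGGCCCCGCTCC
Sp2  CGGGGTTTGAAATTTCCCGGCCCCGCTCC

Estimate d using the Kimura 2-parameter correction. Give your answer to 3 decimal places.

0.072

Of 29 sites, 1 differences are transitions and 1 are transversions, so P = 1/29 ≈ 0.034483 and Q = 1/29 ≈ 0.034483.
Under the Kimura two-parameter model, d = −½ ln(1 − 2P − Q) − ¼ ln(1 − 2Q).
1 − 2P − Q = 0.896551, giving −½ ln(0.896551) = 0.054600.
1 − 2Q = 0.931034, giving −¼ ln(0.931034) = 0.017865.
d = 0.054600 + 0.017865 = 0.072465.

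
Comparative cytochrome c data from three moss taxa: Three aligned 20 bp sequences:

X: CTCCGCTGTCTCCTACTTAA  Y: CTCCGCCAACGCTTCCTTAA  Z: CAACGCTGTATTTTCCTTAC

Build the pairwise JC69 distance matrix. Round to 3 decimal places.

X–Y: 6/20 sites differ → p = 0.3, d = −0.75 ln(1 − 0.4) = 0.383119 ≈ 0.383.
X–Z: 7/20 sites differ → p = 0.35, d = −0.75 ln(1 − 0.466667) = 0.471457 ≈ 0.471.
Y–Z: 9/20 sites differ → p = 0.45, d = −0.75 ln(1 − 0.6) = 0.687218 ≈ 0.687.

d(X,Y) = 0.383, d(X,Z) = 0.471, d(Y,Z) = 0.687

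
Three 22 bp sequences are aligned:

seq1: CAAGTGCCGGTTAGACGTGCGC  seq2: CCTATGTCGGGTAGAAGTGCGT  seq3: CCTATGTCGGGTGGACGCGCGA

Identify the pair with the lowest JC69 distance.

seq2 and seq3

seq1–seq2: 7/22 differ, p = 0.318, d = 0.414.
seq1–seq3: 8/22 differ, p = 0.364, d = 0.497.
seq2–seq3: 4/22 differ, p = 0.182, d = 0.208.
The smallest distance is between seq2 and seq3.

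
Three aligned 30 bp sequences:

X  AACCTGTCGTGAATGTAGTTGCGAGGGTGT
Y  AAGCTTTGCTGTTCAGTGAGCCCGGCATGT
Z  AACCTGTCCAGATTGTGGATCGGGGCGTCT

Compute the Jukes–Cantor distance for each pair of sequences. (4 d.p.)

X–Y: 17/30 sites differ → p ≈ 0.566667, d = −0.75 ln(1 − 0.755556) = 1.056577 ≈ 1.0566.
X–Z: 10/30 sites differ → p ≈ 0.333333, d = −0.75 ln(1 − 0.444444) = 0.440839 ≈ 0.4408.
Y–Z: 14/30 sites differ → p ≈ 0.466667, d = −0.75 ln(1 − 0.622223) = 0.730088 ≈ 0.7301.

d(X,Y) = 1.0566, d(X,Z) = 0.4408, d(Y,Z) = 0.7301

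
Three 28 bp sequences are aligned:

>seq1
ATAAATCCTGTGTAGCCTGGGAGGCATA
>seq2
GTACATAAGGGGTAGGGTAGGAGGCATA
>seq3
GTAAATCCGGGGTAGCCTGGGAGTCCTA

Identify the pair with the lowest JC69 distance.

seq1–seq2: 9/28 differ, p = 0.321, d = 0.420.
seq1–seq3: 5/28 differ, p = 0.179, d = 0.204.
seq2–seq3: 8/28 differ, p = 0.286, d = 0.360.
The smallest distance is between seq1 and seq3.

seq1 and seq3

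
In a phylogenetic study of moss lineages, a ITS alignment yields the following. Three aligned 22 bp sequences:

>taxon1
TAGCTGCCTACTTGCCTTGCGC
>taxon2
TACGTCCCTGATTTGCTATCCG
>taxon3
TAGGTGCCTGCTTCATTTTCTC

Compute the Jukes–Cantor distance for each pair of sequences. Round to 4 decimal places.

taxon1–taxon2: 11/22 sites differ → p = 0.5, d = −0.75 ln(1 − 0.666667) = 0.823960 ≈ 0.8240.
taxon1–taxon3: 7/22 sites differ → p ≈ 0.318182, d = −0.75 ln(1 − 0.424243) = 0.414052 ≈ 0.4141.
taxon2–taxon3: 9/22 sites differ → p ≈ 0.409091, d = −0.75 ln(1 − 0.545455) = 0.591344 ≈ 0.5913.

d(taxon1,taxon2) = 0.8240, d(taxon1,taxon3) = 0.4141, d(taxon2,taxon3) = 0.5913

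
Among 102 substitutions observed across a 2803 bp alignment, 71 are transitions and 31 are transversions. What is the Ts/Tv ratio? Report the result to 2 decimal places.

2.29

R = 71/31 = 2.290322… ≈ 2.29 (to 2 d.p.).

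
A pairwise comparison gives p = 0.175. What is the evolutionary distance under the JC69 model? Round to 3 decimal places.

0.199

d = −(3/4) ln(1 − 4p/3) = −0.75 ln(1 − 0.233333) = −0.75 ln(0.766667)
  = −0.75 × (-0.265703) = 0.199277 substitutions/site.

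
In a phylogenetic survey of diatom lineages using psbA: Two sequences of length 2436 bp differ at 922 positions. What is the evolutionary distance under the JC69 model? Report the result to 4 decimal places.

0.5269

p = 922/2436 ≈ 0.378489.
d = −(3/4) ln(1 − 4p/3) = −0.75 ln(1 − 0.504652) = −0.75 ln(0.495348)
  = −0.75 × (-0.702495) = 0.526871 substitutions/site.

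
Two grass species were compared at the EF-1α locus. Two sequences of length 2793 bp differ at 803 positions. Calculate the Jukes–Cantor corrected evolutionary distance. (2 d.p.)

p = 803/2793 ≈ 0.287504.
d = −(3/4) ln(1 − 4p/3) = −0.75 ln(1 − 0.383339) = −0.75 ln(0.616661)
  = −0.75 × (-0.483436) = 0.362577 substitutions/site.

0.36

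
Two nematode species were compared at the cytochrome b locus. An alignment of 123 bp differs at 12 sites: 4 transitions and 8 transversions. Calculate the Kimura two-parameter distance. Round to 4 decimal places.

0.1045

P = 4/123 ≈ 0.03252 and Q = 8/123 ≈ 0.065041.
Under the Kimura two-parameter model, d = −½ ln(1 − 2P − Q) − ¼ ln(1 − 2Q).
1 − 2P − Q = 0.869919, giving −½ ln(0.869919) = 0.069678.
1 − 2Q = 0.869918, giving −¼ ln(0.869918) = 0.034839.
d = 0.069678 + 0.034839 = 0.104517.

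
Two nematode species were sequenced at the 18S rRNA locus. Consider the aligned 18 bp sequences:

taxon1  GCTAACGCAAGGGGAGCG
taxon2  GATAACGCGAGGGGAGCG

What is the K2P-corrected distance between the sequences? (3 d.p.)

0.121

Of 18 sites, 1 differences are transitions and 1 are transversions, so P = 1/18 ≈ 0.055556 and Q = 1/18 ≈ 0.055556.
Under the Kimura two-parameter model, d = −½ ln(1 − 2P − Q) − ¼ ln(1 − 2Q).
1 − 2P − Q = 0.833332, giving −½ ln(0.833332) = 0.091162.
1 − 2Q = 0.888888, giving −¼ ln(0.888888) = 0.029446.
d = 0.091162 + 0.029446 = 0.120608.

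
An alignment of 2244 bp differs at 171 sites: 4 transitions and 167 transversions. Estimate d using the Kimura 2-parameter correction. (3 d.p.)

P = 4/2244 ≈ 0.001783 and Q = 167/2244 ≈ 0.074421.
Under the Kimura two-parameter model, d = −½ ln(1 − 2P − Q) − ¼ ln(1 − 2Q).
1 − 2P − Q = 0.922013, giving −½ ln(0.922013) = 0.040598.
1 − 2Q = 0.851158, giving −¼ ln(0.851158) = 0.040289.
d = 0.040598 + 0.040289 = 0.080887.

0.081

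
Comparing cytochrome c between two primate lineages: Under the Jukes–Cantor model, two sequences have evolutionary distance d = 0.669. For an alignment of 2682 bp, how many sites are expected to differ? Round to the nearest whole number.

1187

Invert JC69: p = (3/4)(1 − e^(−4d/3)) = 0.75 × (1 − e^(-0.892)) = 0.75 × (1 − 0.409835) = 0.442624.
Expected differing sites = pL ≈ 0.442624 × 2682 = 1187.117568 ≈ 1187.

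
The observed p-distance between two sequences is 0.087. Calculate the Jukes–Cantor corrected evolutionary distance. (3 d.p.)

0.092

d = −(3/4) ln(1 − 4p/3) = −0.75 ln(1 − 0.116) = −0.75 ln(0.884)
  = −0.75 × (-0.123298) = 0.092474 substitutions/site.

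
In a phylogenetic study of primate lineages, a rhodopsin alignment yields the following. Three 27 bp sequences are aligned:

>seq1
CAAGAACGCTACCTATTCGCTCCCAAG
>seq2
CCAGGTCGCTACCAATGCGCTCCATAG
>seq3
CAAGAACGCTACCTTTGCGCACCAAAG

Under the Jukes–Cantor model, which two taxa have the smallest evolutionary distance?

seq1–seq2: 7/27 differ, p = 0.259, d = 0.318.
seq1–seq3: 4/27 differ, p = 0.148, d = 0.165.
seq2–seq3: 7/27 differ, p = 0.259, d = 0.318.
The smallest distance is between seq1 and seq3.

seq1 and seq3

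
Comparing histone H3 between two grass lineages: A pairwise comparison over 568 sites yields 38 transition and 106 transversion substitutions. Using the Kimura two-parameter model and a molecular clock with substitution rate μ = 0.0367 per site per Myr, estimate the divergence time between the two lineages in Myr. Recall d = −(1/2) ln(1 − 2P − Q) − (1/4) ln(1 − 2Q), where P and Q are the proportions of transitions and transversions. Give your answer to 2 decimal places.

4.22

P = 38/568 ≈ 0.066901 and Q = 106/568 ≈ 0.18662.
Under the Kimura two-parameter model, d = −½ ln(1 − 2P − Q) − ¼ ln(1 − 2Q).
1 − 2P − Q = 0.679578, giving −½ ln(0.679578) = 0.193142.
1 − 2Q = 0.62676, giving −¼ ln(0.62676) = 0.116798.
d = 0.193142 + 0.116798 = 0.309940.
Under a molecular clock d = 2μt, so t = d/(2μ) = 0.309940 / (2 × 0.0367) = 4.22 Myr.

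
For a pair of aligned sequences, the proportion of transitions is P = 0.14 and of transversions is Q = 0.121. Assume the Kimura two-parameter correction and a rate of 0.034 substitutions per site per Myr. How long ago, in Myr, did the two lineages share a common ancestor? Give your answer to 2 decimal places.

Under the Kimura two-parameter model, d = −½ ln(1 − 2P − Q) − ¼ ln(1 − 2Q).
1 − 2P − Q = 0.599, giving −½ ln(0.599) = 0.256247.
1 − 2Q = 0.758, giving −¼ ln(0.758) = 0.069268.
d = 0.256247 + 0.069268 = 0.325515.
Under a molecular clock d = 2μt, so t = d/(2μ) = 0.325515 / (2 × 0.034) = 4.79 Myr.

4.79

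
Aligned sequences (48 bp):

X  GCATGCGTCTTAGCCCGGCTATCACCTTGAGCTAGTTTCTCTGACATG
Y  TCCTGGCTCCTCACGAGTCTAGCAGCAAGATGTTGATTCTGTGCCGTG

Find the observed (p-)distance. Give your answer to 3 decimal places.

0.438

The sequences differ at 21 of 48 positions.
p = 21/48 = 0.4375 ≈ 0.438 (to 3 d.p.).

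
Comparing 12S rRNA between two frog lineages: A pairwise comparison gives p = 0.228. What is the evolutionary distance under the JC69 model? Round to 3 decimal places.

d = −(3/4) ln(1 − 4p/3) = −0.75 ln(1 − 0.304) = −0.75 ln(0.696)
  = −0.75 × (-0.362406) = 0.271805 substitutions/site.

0.272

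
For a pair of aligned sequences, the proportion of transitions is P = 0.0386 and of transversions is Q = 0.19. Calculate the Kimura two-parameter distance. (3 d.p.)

Under the Kimura two-parameter model, d = −½ ln(1 − 2P − Q) − ¼ ln(1 − 2Q).
1 − 2P − Q = 0.7328, giving −½ ln(0.7328) = 0.155441.
1 − 2Q = 0.62, giving −¼ ln(0.62) = 0.119509.
d = 0.155441 + 0.119509 = 0.274950.

0.275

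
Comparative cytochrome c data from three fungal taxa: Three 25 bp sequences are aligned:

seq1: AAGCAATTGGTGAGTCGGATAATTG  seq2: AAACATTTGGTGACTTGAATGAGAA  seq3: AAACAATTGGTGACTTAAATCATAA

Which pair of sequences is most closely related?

seq2 and seq3

seq1–seq2: 9/25 differ, p = 0.360, d = 0.490.
seq1–seq3: 8/25 differ, p = 0.320, d = 0.417.
seq2–seq3: 4/25 differ, p = 0.160, d = 0.180.
The smallest distance is between seq2 and seq3.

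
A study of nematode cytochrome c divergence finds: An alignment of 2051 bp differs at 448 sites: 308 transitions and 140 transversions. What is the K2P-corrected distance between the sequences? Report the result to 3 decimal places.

P = 308/2051 ≈ 0.150171 and Q = 140/2051 ≈ 0.068259.
Under the Kimura two-parameter model, d = −½ ln(1 − 2P − Q) − ¼ ln(1 − 2Q).
1 − 2P − Q = 0.631399, giving −½ ln(0.631399) = 0.229909.
1 − 2Q = 0.863482, giving −¼ ln(0.863482) = 0.036696.
d = 0.229909 + 0.036696 = 0.266605.

0.267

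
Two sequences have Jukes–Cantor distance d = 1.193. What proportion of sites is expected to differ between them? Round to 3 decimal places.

0.597

p = (3/4)(1 − e^(−4d/3)) = 0.75 × (1 − e^(-1.590667)) = 0.75 × (1 − 0.203790) = 0.597158.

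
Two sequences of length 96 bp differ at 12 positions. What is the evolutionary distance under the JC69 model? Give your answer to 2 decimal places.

0.14

p = 12/96 = 0.125.
d = −(3/4) ln(1 − 4p/3) = −0.75 ln(1 − 0.166667) = −0.75 ln(0.833333)
  = −0.75 × (-0.182322) = 0.136742 substitutions/site.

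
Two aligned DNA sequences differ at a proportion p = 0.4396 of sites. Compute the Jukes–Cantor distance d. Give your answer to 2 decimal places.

0.66

d = −(3/4) ln(1 − 4p/3) = −0.75 ln(1 − 0.586133) = −0.75 ln(0.413867)
  = −0.75 × (-0.882211) = 0.661658 substitutions/site.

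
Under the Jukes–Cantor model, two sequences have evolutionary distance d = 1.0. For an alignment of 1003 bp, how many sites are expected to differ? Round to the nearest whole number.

554

Invert JC69: p = (3/4)(1 − e^(−4d/3)) = 0.75 × (1 − e^(-1.333333)) = 0.75 × (1 − 0.263597) = 0.552302.
Expected differing sites = pL ≈ 0.552302 × 1003 = 553.958906 ≈ 554.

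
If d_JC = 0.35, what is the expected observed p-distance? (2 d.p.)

0.28

p = (3/4)(1 − e^(−4d/3)) = 0.75 × (1 − e^(-0.466667)) = 0.75 × (1 − 0.627089) = 0.279683.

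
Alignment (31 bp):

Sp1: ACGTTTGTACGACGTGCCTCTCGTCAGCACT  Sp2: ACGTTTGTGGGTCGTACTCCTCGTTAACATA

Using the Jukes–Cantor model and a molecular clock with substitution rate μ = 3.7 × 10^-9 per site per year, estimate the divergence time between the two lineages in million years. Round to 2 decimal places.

56.99

The sequences differ at 10 of 31 sites (9, 10, 12, 16, 18, 19, 25, 27, 30, 31), so p = 10/31 ≈ 0.322581.
d = −(3/4) ln(1 − 4p/3) = −0.75 ln(1 − 0.430108) = −0.75 ln(0.569892)
  = −0.75 × (-0.562308) = 0.421731 substitutions/site.
Under a molecular clock d = 2μt, so t = d/(2μ) = 0.421731 / (2 × 3.7 × 10^-9) = 56.99 million years.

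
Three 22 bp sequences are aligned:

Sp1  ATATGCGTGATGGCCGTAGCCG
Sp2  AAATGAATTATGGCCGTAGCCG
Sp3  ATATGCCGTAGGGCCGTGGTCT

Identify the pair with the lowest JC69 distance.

Sp1 and Sp2

Sp1–Sp2: 4/22 differ, p = 0.182, d = 0.208.
Sp1–Sp3: 7/22 differ, p = 0.318, d = 0.414.
Sp2–Sp3: 8/22 differ, p = 0.364, d = 0.497.
The smallest distance is between Sp1 and Sp2.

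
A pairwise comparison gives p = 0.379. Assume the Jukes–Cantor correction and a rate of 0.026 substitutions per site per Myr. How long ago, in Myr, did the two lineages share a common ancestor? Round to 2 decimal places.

d = −(3/4) ln(1 − 4p/3) = −0.75 ln(1 − 0.505333) = −0.75 ln(0.494667)
  = −0.75 × (-0.703870) = 0.527903 substitutions/site.
Under a molecular clock d = 2μt, so t = d/(2μ) = 0.527903 / (2 × 0.026) = 10.15 Myr.

10.15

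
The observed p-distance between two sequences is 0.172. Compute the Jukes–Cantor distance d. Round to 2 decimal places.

d = −(3/4) ln(1 − 4p/3) = −0.75 ln(1 − 0.229333) = −0.75 ln(0.770667)
  = −0.75 × (-0.260499) = 0.195374 substitutions/site.

0.20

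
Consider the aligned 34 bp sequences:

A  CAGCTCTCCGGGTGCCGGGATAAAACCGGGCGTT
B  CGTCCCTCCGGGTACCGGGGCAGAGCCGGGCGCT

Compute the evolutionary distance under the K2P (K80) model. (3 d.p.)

Of 34 sites, 8 differences are transitions and 1 are transversions, so P = 8/34 ≈ 0.235294 and Q = 1/34 ≈ 0.029412.
Under the Kimura two-parameter model, d = −½ ln(1 − 2P − Q) − ¼ ln(1 − 2Q).
1 − 2P − Q = 0.5, giving −½ ln(0.5) = 0.346574.
1 − 2Q = 0.941176, giving −¼ ln(0.941176) = 0.015156.
d = 0.346574 + 0.015156 = 0.361730.

0.362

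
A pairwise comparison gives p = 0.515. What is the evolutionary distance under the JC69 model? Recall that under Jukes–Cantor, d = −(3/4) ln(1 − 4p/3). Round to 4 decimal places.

d = −(3/4) ln(1 − 4p/3) = −0.75 ln(1 − 0.686667) = −0.75 ln(0.313333)
  = −0.75 × (-1.160489) = 0.870367 substitutions/site.

0.8704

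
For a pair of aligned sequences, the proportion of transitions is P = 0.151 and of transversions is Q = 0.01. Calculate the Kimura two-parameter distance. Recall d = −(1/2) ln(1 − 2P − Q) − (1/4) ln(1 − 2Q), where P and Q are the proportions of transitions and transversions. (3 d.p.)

Under the Kimura two-parameter model, d = −½ ln(1 − 2P − Q) − ¼ ln(1 − 2Q).
1 − 2P − Q = 0.688, giving −½ ln(0.688) = 0.186983.
1 − 2Q = 0.98, giving −¼ ln(0.98) = 0.005051.
d = 0.186983 + 0.005051 = 0.192034.

0.192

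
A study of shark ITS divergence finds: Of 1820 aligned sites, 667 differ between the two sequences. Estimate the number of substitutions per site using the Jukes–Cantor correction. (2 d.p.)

p = 667/1820 ≈ 0.366484.
d = −(3/4) ln(1 − 4p/3) = −0.75 ln(1 − 0.488645) = −0.75 ln(0.511355)
  = −0.75 × (-0.670691) = 0.503018 substitutions/site.

0.50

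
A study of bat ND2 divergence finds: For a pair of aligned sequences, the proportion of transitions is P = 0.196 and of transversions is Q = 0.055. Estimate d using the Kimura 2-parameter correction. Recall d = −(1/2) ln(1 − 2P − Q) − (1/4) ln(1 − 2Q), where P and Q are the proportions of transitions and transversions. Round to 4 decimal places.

Under the Kimura two-parameter model, d = −½ ln(1 − 2P − Q) − ¼ ln(1 − 2Q).
1 − 2P − Q = 0.553, giving −½ ln(0.553) = 0.296199.
1 − 2Q = 0.89, giving −¼ ln(0.89) = 0.029133.
d = 0.296199 + 0.029133 = 0.325332.

0.3253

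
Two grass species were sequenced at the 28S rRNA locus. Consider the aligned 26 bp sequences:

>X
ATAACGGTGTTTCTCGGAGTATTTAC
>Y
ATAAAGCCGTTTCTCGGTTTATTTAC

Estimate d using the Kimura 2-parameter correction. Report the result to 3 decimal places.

Of 26 sites, 1 differences are transitions and 4 are transversions, so P = 1/26 ≈ 0.038462 and Q = 4/26 ≈ 0.153846.
Under the Kimura two-parameter model, d = −½ ln(1 − 2P − Q) − ¼ ln(1 − 2Q).
1 − 2P − Q = 0.76923, giving −½ ln(0.76923) = 0.131183.
1 − 2Q = 0.692308, giving −¼ ln(0.692308) = 0.091931.
d = 0.131183 + 0.091931 = 0.223114.

0.223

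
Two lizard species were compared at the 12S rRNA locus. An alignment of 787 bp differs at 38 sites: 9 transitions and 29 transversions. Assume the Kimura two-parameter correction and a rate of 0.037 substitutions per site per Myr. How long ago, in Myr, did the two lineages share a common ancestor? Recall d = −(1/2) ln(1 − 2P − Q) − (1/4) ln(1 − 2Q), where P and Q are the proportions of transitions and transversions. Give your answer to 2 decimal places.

0.67

P = 9/787 ≈ 0.011436 and Q = 29/787 ≈ 0.036849.
Under the Kimura two-parameter model, d = −½ ln(1 − 2P − Q) − ¼ ln(1 − 2Q).
1 − 2P − Q = 0.940279, giving −½ ln(0.940279) = 0.030789.
1 − 2Q = 0.926302, giving −¼ ln(0.926302) = 0.019139.
d = 0.030789 + 0.019139 = 0.049928.
Under a molecular clock d = 2μt, so t = d/(2μ) = 0.049928 / (2 × 0.037) = 0.67 Myr.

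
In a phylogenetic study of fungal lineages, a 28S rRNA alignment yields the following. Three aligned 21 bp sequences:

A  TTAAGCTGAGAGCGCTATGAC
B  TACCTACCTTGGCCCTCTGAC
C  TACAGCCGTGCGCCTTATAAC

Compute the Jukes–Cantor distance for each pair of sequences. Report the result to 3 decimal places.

A–B: 12/21 sites differ → p ≈ 0.571429, d = −0.75 ln(1 − 0.761905) = 1.076314 ≈ 1.076.
A–C: 8/21 sites differ → p ≈ 0.380952, d = −0.75 ln(1 − 0.507936) = 0.531860 ≈ 0.532.
B–C: 9/21 sites differ → p ≈ 0.428571, d = −0.75 ln(1 − 0.571428) = 0.635472 ≈ 0.635.

d(A,B) = 1.076, d(A,C) = 0.532, d(B,C) = 0.635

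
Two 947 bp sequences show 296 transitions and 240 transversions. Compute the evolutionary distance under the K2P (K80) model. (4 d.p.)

P = 296/947 ≈ 0.312566 and Q = 240/947 ≈ 0.253432.
Under the Kimura two-parameter model, d = −½ ln(1 − 2P − Q) − ¼ ln(1 − 2Q).
1 − 2P − Q = 0.121436, giving −½ ln(0.121436) = 1.054184.
1 − 2Q = 0.493136, giving −¼ ln(0.493136) = 0.176743.
d = 1.054184 + 0.176743 = 1.230927.

1.2309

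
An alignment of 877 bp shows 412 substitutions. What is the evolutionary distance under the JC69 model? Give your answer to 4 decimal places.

p = 412/877 ≈ 0.469783.
d = −(3/4) ln(1 − 4p/3) = −0.75 ln(1 − 0.626377) = −0.75 ln(0.373623)
  = −0.75 × (-0.984508) = 0.738381 substitutions/site.

0.7384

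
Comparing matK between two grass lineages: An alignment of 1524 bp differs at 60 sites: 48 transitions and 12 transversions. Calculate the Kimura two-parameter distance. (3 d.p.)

P = 48/1524 ≈ 0.031496 and Q = 12/1524 ≈ 0.007874.
Under the Kimura two-parameter model, d = −½ ln(1 − 2P − Q) − ¼ ln(1 − 2Q).
1 − 2P − Q = 0.929134, giving −½ ln(0.929134) = 0.036751.
1 − 2Q = 0.984252, giving −¼ ln(0.984252) = 0.003968.
d = 0.036751 + 0.003968 = 0.040719.

0.041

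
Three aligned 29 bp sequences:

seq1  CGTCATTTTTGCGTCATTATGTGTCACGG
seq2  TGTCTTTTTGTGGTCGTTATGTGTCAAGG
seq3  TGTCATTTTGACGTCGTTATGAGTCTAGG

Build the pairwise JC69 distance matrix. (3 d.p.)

seq1–seq2: 7/29 sites differ → p ≈ 0.241379, d = −0.75 ln(1 − 0.321839) = 0.291278 ≈ 0.291.
seq1–seq3: 7/29 sites differ → p ≈ 0.241379, d = −0.75 ln(1 − 0.321839) = 0.291278 ≈ 0.291.
seq2–seq3: 5/29 sites differ → p ≈ 0.172414, d = −0.75 ln(1 − 0.229885) = 0.195912 ≈ 0.196.

d(seq1,seq2) = 0.291, d(seq1,seq3) = 0.291, d(seq2,seq3) = 0.196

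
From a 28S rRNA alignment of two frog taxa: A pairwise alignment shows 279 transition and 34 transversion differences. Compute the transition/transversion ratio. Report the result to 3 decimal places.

R = 279/34 = 8.205882… ≈ 8.206 (to 3 d.p.).

8.206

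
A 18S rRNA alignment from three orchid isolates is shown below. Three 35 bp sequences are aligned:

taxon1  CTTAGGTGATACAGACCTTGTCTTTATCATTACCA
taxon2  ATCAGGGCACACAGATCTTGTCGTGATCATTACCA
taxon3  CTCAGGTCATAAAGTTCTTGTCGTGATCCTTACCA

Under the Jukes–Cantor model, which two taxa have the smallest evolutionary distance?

taxon1–taxon2: 8/35 differ, p = 0.229, d = 0.273.
taxon1–taxon3: 8/35 differ, p = 0.229, d = 0.273.
taxon2–taxon3: 6/35 differ, p = 0.171, d = 0.195.
The smallest distance is between taxon2 and taxon3.

taxon2 and taxon3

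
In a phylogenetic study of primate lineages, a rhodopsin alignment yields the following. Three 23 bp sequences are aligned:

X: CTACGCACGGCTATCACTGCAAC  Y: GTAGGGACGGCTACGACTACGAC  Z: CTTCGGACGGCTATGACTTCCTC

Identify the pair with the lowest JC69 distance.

X and Z

X–Y: 7/23 differ, p = 0.304, d = 0.390.
X–Z: 6/23 differ, p = 0.261, d = 0.321.
Y–Z: 7/23 differ, p = 0.304, d = 0.390.
The smallest distance is between X and Z.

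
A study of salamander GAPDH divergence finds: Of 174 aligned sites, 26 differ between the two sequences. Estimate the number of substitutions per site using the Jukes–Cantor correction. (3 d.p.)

p = 26/174 ≈ 0.149425.
d = −(3/4) ln(1 − 4p/3) = −0.75 ln(1 − 0.199233) = −0.75 ln(0.800767)
  = −0.75 × (-0.222185) = 0.166639 substitutions/site.

0.167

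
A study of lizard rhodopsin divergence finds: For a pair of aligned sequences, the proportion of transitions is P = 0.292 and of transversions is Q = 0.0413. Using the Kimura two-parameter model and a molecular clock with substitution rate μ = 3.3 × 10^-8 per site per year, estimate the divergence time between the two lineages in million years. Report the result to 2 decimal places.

7.76

Under the Kimura two-parameter model, d = −½ ln(1 − 2P − Q) − ¼ ln(1 − 2Q).
1 − 2P − Q = 0.3747, giving −½ ln(0.3747) = 0.490815.
1 − 2Q = 0.9174, giving −¼ ln(0.9174) = 0.021553.
d = 0.490815 + 0.021553 = 0.512368.
Under a molecular clock d = 2μt, so t = d/(2μ) = 0.512368 / (2 × 3.3 × 10^-8) = 7.76 million years.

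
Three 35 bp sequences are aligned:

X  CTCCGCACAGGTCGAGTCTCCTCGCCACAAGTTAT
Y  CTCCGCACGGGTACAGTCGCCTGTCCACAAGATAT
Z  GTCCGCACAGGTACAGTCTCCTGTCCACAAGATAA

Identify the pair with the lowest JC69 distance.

Y and Z

X–Y: 7/35 differ, p = 0.200, d = 0.233.
X–Z: 7/35 differ, p = 0.200, d = 0.233.
Y–Z: 4/35 differ, p = 0.114, d = 0.124.
The smallest distance is between Y and Z.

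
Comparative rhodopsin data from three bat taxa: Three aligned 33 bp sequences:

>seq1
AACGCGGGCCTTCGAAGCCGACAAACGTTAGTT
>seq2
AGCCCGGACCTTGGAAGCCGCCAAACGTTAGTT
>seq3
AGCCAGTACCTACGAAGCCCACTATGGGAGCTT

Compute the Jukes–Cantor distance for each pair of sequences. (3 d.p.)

d(seq1,seq2) = 0.169, d(seq1,seq3) = 0.625, d(seq2,seq3) = 0.559

seq1–seq2: 5/33 sites differ → p ≈ 0.151515, d = −0.75 ln(1 − 0.20202) = 0.169254 ≈ 0.169.
seq1–seq3: 14/33 sites differ → p ≈ 0.424242, d = −0.75 ln(1 − 0.565656) = 0.625439 ≈ 0.625.
seq2–seq3: 13/33 sites differ → p ≈ 0.393939, d = −0.75 ln(1 − 0.525252) = 0.558728 ≈ 0.559.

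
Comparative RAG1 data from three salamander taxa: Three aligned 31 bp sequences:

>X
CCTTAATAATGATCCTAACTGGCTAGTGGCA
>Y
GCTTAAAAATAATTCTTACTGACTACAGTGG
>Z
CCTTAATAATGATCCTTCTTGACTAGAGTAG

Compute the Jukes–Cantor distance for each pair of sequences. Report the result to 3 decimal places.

d(X,Y) = 0.481, d(X,Z) = 0.316, d(Y,Z) = 0.316

X–Y: 11/31 sites differ → p ≈ 0.354839, d = −0.75 ln(1 − 0.473119) = 0.480585 ≈ 0.481.
X–Z: 8/31 sites differ → p ≈ 0.258065, d = −0.75 ln(1 − 0.344087) = 0.316295 ≈ 0.316.
Y–Z: 8/31 sites differ → p ≈ 0.258065, d = −0.75 ln(1 − 0.344087) = 0.316295 ≈ 0.316.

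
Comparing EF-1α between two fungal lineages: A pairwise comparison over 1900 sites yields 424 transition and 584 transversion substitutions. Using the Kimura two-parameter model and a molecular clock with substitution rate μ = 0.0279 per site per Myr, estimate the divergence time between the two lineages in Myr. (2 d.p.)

16.83

P = 424/1900 ≈ 0.223158 and Q = 584/1900 ≈ 0.307368.
Under the Kimura two-parameter model, d = −½ ln(1 − 2P − Q) − ¼ ln(1 − 2Q).
1 − 2P − Q = 0.246316, giving −½ ln(0.246316) = 0.700570.
1 − 2Q = 0.385264, giving −¼ ln(0.385264) = 0.238457.
d = 0.700570 + 0.238457 = 0.939027.
Under a molecular clock d = 2μt, so t = d/(2μ) = 0.939027 / (2 × 0.0279) = 16.83 Myr.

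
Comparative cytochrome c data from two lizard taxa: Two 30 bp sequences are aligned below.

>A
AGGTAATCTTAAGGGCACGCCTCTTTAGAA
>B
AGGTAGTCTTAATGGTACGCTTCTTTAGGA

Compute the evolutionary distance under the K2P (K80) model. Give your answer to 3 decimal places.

Of 30 sites, 4 differences are transitions and 1 are transversions, so P = 4/30 ≈ 0.133333 and Q = 1/30 ≈ 0.033333.
Under the Kimura two-parameter model, d = −½ ln(1 − 2P − Q) − ¼ ln(1 − 2Q).
1 − 2P − Q = 0.700001, giving −½ ln(0.700001) = 0.178337.
1 − 2Q = 0.933334, giving −¼ ln(0.933334) = 0.017248.
d = 0.178337 + 0.017248 = 0.195585.

0.196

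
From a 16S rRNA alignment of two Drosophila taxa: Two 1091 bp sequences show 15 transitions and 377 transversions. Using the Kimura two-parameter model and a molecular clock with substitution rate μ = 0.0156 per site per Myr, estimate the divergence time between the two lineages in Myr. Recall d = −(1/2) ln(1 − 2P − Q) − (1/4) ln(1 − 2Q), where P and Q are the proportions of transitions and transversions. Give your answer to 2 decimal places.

16.90

P = 15/1091 ≈ 0.013749 and Q = 377/1091 ≈ 0.345555.
Under the Kimura two-parameter model, d = −½ ln(1 − 2P − Q) − ¼ ln(1 − 2Q).
1 − 2P − Q = 0.626947, giving −½ ln(0.626947) = 0.233447.
1 − 2Q = 0.30889, giving −¼ ln(0.30889) = 0.293693.
d = 0.233447 + 0.293693 = 0.527140.
Under a molecular clock d = 2μt, so t = d/(2μ) = 0.527140 / (2 × 0.0156) = 16.90 Myr.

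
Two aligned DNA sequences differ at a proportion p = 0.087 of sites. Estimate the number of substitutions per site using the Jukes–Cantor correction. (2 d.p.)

0.09

d = −(3/4) ln(1 − 4p/3) = −0.75 ln(1 − 0.116) = −0.75 ln(0.884)
  = −0.75 × (-0.123298) = 0.092474 substitutions/site.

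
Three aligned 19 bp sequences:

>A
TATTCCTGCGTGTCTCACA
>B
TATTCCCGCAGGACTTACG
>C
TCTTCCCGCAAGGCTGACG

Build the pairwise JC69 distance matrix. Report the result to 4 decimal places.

A–B: 6/19 sites differ → p ≈ 0.315789, d = −0.75 ln(1 − 0.421052) = 0.409907 ≈ 0.4099.
A–C: 7/19 sites differ → p ≈ 0.368421, d = −0.75 ln(1 − 0.491228) = 0.506816 ≈ 0.5068.
B–C: 4/19 sites differ → p ≈ 0.210526, d = −0.75 ln(1 − 0.280701) = 0.247109 ≈ 0.2471.

d(A,B) = 0.4099, d(A,C) = 0.5068, d(B,C) = 0.2471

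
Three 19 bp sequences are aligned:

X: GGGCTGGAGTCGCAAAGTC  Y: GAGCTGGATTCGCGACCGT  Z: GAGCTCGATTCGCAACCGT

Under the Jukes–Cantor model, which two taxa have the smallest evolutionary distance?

Y and Z

X–Y: 7/19 differ, p = 0.368, d = 0.507.
X–Z: 7/19 differ, p = 0.368, d = 0.507.
Y–Z: 2/19 differ, p = 0.105, d = 0.113.
The smallest distance is between Y and Z.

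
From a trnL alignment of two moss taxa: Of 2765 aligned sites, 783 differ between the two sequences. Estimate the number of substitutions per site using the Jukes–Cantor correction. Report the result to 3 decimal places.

0.356

p = 783/2765 ≈ 0.283183.
d = −(3/4) ln(1 − 4p/3) = −0.75 ln(1 − 0.377577) = −0.75 ln(0.622423)
  = −0.75 × (-0.474135) = 0.355601 substitutions/site.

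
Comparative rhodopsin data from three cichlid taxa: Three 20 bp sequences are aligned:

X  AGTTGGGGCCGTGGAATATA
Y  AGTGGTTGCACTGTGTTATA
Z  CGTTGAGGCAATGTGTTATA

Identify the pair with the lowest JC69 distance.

X–Y: 8/20 differ, p = 0.400, d = 0.572.
X–Z: 7/20 differ, p = 0.350, d = 0.471.
Y–Z: 5/20 differ, p = 0.250, d = 0.304.
The smallest distance is between Y and Z.

Y and Z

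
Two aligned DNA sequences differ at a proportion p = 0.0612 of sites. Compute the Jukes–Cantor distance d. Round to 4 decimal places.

d = −(3/4) ln(1 − 4p/3) = −0.75 ln(1 − 0.0816) = −0.75 ln(0.9184)
  = −0.75 × (-0.085122) = 0.063842 substitutions/site.

0.0638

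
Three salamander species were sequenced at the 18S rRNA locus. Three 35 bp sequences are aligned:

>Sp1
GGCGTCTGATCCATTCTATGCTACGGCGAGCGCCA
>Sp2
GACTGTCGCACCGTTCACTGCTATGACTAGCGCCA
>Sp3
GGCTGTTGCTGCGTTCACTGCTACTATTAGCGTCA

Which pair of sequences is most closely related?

Sp1–Sp2: 13/35 differ, p = 0.371, d = 0.513.
Sp1–Sp3: 13/35 differ, p = 0.371, d = 0.513.
Sp2–Sp3: 8/35 differ, p = 0.229, d = 0.273.
The smallest distance is between Sp2 and Sp3.

Sp2 and Sp3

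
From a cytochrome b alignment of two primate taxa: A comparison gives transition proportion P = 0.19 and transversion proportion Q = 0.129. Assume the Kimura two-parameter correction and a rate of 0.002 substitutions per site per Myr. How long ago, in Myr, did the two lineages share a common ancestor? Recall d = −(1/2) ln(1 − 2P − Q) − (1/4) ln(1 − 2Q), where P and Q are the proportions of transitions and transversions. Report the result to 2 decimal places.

107.56

Under the Kimura two-parameter model, d = −½ ln(1 − 2P − Q) − ¼ ln(1 − 2Q).
1 − 2P − Q = 0.491, giving −½ ln(0.491) = 0.355656.
1 − 2Q = 0.742, giving −¼ ln(0.742) = 0.074602.
d = 0.355656 + 0.074602 = 0.430258.
Under a molecular clock d = 2μt, so t = d/(2μ) = 0.430258 / (2 × 0.002) = 107.56 Myr.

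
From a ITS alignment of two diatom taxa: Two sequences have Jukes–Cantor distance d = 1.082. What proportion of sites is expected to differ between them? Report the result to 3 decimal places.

p = (3/4)(1 − e^(−4d/3)) = 0.75 × (1 − e^(-1.442667)) = 0.75 × (1 − 0.236297) = 0.572777.

0.573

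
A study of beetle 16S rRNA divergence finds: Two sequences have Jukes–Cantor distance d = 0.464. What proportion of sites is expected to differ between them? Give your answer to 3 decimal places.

p = (3/4)(1 − e^(−4d/3)) = 0.75 × (1 − e^(-0.618667)) = 0.75 × (1 − 0.538662) = 0.346004.

0.346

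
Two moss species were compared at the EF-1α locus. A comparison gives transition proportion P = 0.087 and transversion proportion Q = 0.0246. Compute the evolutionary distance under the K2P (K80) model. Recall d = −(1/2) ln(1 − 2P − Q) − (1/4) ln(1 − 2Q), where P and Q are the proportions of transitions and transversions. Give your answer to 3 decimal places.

0.123

Under the Kimura two-parameter model, d = −½ ln(1 − 2P − Q) − ¼ ln(1 − 2Q).
1 − 2P − Q = 0.8014, giving −½ ln(0.8014) = 0.110698.
1 − 2Q = 0.9508, giving −¼ ln(0.9508) = 0.012613.
d = 0.110698 + 0.012613 = 0.123311.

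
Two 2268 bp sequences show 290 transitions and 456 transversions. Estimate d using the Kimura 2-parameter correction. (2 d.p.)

0.43

P = 290/2268 ≈ 0.127866 and Q = 456/2268 ≈ 0.201058.
Under the Kimura two-parameter model, d = −½ ln(1 − 2P − Q) − ¼ ln(1 − 2Q).
1 − 2P − Q = 0.54321, giving −½ ln(0.54321) = 0.305130.
1 − 2Q = 0.597884, giving −¼ ln(0.597884) = 0.128590.
d = 0.305130 + 0.128590 = 0.433720.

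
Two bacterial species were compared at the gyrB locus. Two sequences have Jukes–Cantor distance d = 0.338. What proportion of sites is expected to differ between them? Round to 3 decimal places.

0.272

p = (3/4)(1 − e^(−4d/3)) = 0.75 × (1 − e^(-0.450667)) = 0.75 × (1 − 0.637203) = 0.272098.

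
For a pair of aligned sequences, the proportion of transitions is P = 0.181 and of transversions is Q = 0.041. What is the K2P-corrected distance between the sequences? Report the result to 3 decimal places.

Under the Kimura two-parameter model, d = −½ ln(1 − 2P − Q) − ¼ ln(1 − 2Q).
1 − 2P − Q = 0.597, giving −½ ln(0.597) = 0.257919.
1 − 2Q = 0.918, giving −¼ ln(0.918) = 0.021389.
d = 0.257919 + 0.021389 = 0.279308.

0.279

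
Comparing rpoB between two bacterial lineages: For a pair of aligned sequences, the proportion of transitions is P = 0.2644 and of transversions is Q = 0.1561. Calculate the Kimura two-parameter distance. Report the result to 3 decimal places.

0.671

Under the Kimura two-parameter model, d = −½ ln(1 − 2P − Q) − ¼ ln(1 − 2Q).
1 − 2P − Q = 0.3151, giving −½ ln(0.3151) = 0.577433.
1 − 2Q = 0.6878, giving −¼ ln(0.6878) = 0.093564.
d = 0.577433 + 0.093564 = 0.670997.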